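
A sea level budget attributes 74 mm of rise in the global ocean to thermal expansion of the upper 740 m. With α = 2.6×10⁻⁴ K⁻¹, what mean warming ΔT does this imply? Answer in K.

about 0.385 K

ΔT = Δh/(αH) = 0.074 / (2.6×10⁻⁴ × 740) ≈ 0.3846 K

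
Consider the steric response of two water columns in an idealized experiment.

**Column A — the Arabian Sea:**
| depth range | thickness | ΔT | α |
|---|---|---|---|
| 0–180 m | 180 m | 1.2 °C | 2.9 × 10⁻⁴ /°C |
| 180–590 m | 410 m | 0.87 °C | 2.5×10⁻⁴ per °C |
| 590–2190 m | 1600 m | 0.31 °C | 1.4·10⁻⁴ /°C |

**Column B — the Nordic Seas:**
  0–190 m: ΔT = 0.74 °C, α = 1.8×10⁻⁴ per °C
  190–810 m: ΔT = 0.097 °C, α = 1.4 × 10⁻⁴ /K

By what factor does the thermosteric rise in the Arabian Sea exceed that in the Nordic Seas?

≈ 6.56×

A 0–180 m: 1.2 × 180 × 2.9×10⁻⁴ = 0.06264 m
A 0.87 × 410 × 2.5×10⁻⁴ = 0.089175 m
A 1.4×10⁻⁴ × 0.31 × 1600 = 0.06944 m
A total: 0.221255 m
B Layer 1: 1.8×10⁻⁴ × 0.74 × 190 = 0.025308 m
B 0.097 × 1.4×10⁻⁴ × 620 = 0.0084196 m
B total: 0.0337276 m
Ratio: 0.221255 / 0.0337276 ≈ 6.560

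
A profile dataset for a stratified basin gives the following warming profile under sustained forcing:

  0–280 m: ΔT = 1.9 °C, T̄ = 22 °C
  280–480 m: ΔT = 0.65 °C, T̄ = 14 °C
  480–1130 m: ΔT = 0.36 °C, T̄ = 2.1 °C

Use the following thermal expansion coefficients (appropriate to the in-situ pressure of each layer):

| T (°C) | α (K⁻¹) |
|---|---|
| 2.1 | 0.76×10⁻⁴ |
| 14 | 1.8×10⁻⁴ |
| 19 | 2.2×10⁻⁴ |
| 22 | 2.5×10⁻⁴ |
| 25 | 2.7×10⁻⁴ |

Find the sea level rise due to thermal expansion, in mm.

174 mm

Layer 1 at 22 °C → α = 2.5×10⁻⁴ K⁻¹
Layer 2 at 14 °C → α = 1.8×10⁻⁴ K⁻¹
Layer 3 at 2.1 °C → α = 0.76×10⁻⁴ K⁻¹
0–280 m: 280 × 2.5×10⁻⁴ × 1.9 = 0.13300 m
Layer 2: 0.65 × 200 × 1.8×10⁻⁴ = 0.02340 m
0.36 × 650 × 0.76×10⁻⁴ = 0.017784 m
Δh = 0.13300 + 0.02340 + 0.017784 = 0.174184 m ≈ 174 mm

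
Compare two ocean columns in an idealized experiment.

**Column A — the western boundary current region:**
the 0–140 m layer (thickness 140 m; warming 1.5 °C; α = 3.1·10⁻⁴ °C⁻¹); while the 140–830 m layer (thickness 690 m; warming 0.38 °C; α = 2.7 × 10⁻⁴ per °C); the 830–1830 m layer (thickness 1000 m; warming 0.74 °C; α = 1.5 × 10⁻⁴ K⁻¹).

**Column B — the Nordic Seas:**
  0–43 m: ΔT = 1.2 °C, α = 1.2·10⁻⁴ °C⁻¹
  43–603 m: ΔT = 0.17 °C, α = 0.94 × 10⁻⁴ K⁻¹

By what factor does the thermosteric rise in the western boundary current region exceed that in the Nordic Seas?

A 0–140 m: 3.1×10⁻⁴ × 140 × 1.5 = 0.06510 m
A 2.7×10⁻⁴ × 690 × 0.38 = 0.070794 m
A 830–1830 m: 0.74 × 1.5×10⁻⁴ × 1000 = 0.11100 m
A total: 0.246894 m
B 0–43 m: 1.2 × 1.2×10⁻⁴ × 43 = 0.006192 m
B Layer 2: 0.17 × 0.94×10⁻⁴ × 560 = 0.0089488 m
B total: 0.0151408 m
Ratio: 0.246894 / 0.0151408 ≈ 16.31

16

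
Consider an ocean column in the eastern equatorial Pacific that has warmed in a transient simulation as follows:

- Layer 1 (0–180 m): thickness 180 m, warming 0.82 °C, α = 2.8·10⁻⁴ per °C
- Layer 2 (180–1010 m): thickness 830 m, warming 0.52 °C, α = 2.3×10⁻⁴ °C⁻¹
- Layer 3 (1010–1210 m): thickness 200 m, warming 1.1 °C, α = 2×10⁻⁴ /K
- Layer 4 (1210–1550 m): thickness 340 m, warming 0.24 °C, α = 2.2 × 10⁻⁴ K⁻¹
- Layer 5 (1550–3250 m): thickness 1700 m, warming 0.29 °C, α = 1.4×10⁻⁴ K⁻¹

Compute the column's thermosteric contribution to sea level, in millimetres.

Δh ≈ 272 mm

Layer 1: 180 × 0.82 × 2.8×10⁻⁴ = 0.041328 m
2.3×10⁻⁴ × 0.52 × 830 = 0.099268 m
1010–1210 m: 2×10⁻⁴ × 200 × 1.1 = 0.04400 m
1210–1550 m: 0.24 × 340 × 2.2×10⁻⁴ = 0.017952 m
1550–3250 m: 1.4×10⁻⁴ × 0.29 × 1700 = 0.06902 m
Δh = 0.041328 + 0.099268 + 0.04400 + 0.017952 + 0.06902 = 0.271568 m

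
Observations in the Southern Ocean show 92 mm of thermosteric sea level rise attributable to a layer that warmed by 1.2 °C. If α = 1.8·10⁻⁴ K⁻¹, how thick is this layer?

about 430 m

H = Δh/(αΔT) = 0.092 / (1.8×10⁻⁴ × 1.2) ≈ 425.9 m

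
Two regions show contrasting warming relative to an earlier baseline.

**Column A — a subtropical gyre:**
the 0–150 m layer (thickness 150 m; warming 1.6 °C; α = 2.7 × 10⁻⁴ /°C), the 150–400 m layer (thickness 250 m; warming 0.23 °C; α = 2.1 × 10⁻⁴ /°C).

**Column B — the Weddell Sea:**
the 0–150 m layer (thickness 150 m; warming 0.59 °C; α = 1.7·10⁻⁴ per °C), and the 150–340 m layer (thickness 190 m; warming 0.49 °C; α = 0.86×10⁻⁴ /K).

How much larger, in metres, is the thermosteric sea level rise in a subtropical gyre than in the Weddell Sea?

A 0–150 m: 1.6 × 2.7×10⁻⁴ × 150 = 0.06480 m
A Layer 2: 250 × 2.1×10⁻⁴ × 0.23 = 0.012075 m
A total: 0.076875 m
B 0.59 × 1.7×10⁻⁴ × 150 = 0.015045 m
B 150–340 m: 190 × 0.49 × 0.86×10⁻⁴ = 0.0080066 m
B total: 0.0230516 m
Difference: 0.076875 − 0.0230516 = 0.0538234 m

0.054 m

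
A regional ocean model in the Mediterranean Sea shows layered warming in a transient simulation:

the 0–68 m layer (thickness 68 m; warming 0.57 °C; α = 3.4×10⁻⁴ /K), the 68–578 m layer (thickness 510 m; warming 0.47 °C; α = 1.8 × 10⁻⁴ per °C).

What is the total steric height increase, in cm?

0–68 m: 68 × 3.4×10⁻⁴ × 0.57 = 0.0131784 m
68–578 m: 0.47 × 1.8×10⁻⁴ × 510 = 0.043146 m
Δh = 0.0131784 + 0.043146 = 0.0563244 m

Δh = 5.6 cm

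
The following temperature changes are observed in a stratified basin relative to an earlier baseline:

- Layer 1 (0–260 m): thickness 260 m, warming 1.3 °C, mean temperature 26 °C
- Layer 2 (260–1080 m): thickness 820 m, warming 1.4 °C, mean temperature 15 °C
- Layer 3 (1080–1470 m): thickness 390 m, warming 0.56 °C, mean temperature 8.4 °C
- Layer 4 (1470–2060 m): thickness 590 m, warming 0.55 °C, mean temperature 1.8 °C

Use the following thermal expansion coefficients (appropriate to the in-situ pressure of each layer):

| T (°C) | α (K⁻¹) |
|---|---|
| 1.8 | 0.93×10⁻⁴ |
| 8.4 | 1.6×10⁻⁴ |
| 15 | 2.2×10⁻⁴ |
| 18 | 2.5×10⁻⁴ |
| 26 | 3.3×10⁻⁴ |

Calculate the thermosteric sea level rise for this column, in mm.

Δh = 429 mm

Layer 1 at 26 °C → α = 3.3×10⁻⁴ K⁻¹
Layer 2 at 15 °C → α = 2.2×10⁻⁴ K⁻¹
Layer 3 at 8.4 °C → α = 1.6×10⁻⁴ K⁻¹
Layer 4 at 1.8 °C → α = 0.93×10⁻⁴ K⁻¹
0–260 m: 1.3 × 260 × 3.3×10⁻⁴ = 0.11154 m
2.2×10⁻⁴ × 820 × 1.4 = 0.25256 m
Layer 3: 1.6×10⁻⁴ × 390 × 0.56 = 0.034944 m
Layer 4: 0.55 × 0.93×10⁻⁴ × 590 = 0.0301785 m
Δh = 0.11154 + 0.25256 + 0.034944 + 0.0301785 = 0.4292225 m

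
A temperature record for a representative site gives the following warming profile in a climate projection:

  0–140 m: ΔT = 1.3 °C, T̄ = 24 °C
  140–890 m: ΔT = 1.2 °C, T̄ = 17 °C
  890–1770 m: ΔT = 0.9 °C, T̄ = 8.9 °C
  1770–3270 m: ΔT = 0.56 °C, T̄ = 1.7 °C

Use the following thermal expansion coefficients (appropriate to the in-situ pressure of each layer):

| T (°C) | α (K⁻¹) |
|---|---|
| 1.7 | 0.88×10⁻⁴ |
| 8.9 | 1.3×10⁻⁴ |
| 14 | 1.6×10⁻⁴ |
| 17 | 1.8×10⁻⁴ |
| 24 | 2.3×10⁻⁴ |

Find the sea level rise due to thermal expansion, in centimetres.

Layer 1 at 24 °C → α = 2.3×10⁻⁴ K⁻¹
Layer 2 at 17 °C → α = 1.8×10⁻⁴ K⁻¹
Layer 3 at 8.9 °C → α = 1.3×10⁻⁴ K⁻¹
Layer 4 at 1.7 °C → α = 0.88×10⁻⁴ K⁻¹
0–140 m: 2.3×10⁻⁴ × 1.3 × 140 = 0.04186 m
140–890 m: 750 × 1.2 × 1.8×10⁻⁴ = 0.16200 m
0.9 × 880 × 1.3×10⁻⁴ = 0.10296 m
1770–3270 m: 0.56 × 0.88×10⁻⁴ × 1500 = 0.07392 m
Δh = 0.04186 + 0.16200 + 0.10296 + 0.07392 = 0.38074 m

about 38 cm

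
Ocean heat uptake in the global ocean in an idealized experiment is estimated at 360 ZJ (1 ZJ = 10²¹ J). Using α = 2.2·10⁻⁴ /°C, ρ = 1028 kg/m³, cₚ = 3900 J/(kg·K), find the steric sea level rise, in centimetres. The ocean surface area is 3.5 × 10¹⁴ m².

Per unit area: Q = 360×10²¹ / (3.5×10¹⁴) ≈ 1.029×10⁹ J/m²
Δh = αQ/(ρcₚ) = 2.2×10⁻⁴ × 1.029×10⁹ / (1028 × 3900) ≈ 0.056465 m

Δh ≈ 5.6 cm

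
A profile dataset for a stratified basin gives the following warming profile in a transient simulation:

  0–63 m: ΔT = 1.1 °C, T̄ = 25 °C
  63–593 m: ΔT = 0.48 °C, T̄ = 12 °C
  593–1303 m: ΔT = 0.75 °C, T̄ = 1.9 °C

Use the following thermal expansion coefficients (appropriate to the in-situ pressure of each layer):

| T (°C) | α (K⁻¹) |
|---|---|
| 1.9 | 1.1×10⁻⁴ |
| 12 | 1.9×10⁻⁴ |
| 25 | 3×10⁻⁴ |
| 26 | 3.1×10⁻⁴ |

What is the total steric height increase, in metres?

Layer 1 at 25 °C → α = 3×10⁻⁴ K⁻¹
Layer 2 at 12 °C → α = 1.9×10⁻⁴ K⁻¹
Layer 3 at 1.9 °C → α = 1.1×10⁻⁴ K⁻¹
Layer 1: 1.1 × 3×10⁻⁴ × 63 = 0.02079 m
1.9×10⁻⁴ × 530 × 0.48 = 0.048336 m
0.75 × 710 × 1.1×10⁻⁴ = 0.058575 m
Δh = 0.02079 + 0.048336 + 0.058575 = 0.127701 m

0.13 m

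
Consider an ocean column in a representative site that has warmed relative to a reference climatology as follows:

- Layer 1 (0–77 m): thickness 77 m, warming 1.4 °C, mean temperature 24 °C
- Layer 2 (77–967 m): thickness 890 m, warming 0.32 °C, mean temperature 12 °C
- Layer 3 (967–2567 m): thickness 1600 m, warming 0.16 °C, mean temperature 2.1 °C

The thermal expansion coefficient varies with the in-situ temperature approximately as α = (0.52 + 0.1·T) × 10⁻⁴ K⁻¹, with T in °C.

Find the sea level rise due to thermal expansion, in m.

about 0.0992 m

Layer 1: α = (0.52 + 0.1×24)×10⁻⁴ = 2.92×10⁻⁴ K⁻¹
Layer 2: α = (0.52 + 0.1×12)×10⁻⁴ = 1.72×10⁻⁴ K⁻¹
Layer 3: α = (0.52 + 0.1×2.1)×10⁻⁴ = 0.73×10⁻⁴ K⁻¹
2.92×10⁻⁴ × 1.4 × 77 = 0.0314776 m
1.72×10⁻⁴ × 0.32 × 890 = 0.0489856 m
0.16 × 0.73×10⁻⁴ × 1600 = 0.018688 m
Δh = 0.0314776 + 0.0489856 + 0.018688 = 0.0991512 m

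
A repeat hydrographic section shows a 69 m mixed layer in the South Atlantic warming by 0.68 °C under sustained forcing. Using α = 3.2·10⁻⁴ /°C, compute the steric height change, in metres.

Δh = αΔT·H = 3.2×10⁻⁴ × 0.68 × 69 = 0.0150144 m

Δh ≈ 0.015 m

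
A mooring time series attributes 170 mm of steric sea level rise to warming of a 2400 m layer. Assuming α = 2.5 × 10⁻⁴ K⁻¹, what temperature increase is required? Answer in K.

ΔT = Δh/(αH) = 0.17 / (2.5×10⁻⁴ × 2400) ≈ 0.2833 K

ΔT ≈ 0.28 K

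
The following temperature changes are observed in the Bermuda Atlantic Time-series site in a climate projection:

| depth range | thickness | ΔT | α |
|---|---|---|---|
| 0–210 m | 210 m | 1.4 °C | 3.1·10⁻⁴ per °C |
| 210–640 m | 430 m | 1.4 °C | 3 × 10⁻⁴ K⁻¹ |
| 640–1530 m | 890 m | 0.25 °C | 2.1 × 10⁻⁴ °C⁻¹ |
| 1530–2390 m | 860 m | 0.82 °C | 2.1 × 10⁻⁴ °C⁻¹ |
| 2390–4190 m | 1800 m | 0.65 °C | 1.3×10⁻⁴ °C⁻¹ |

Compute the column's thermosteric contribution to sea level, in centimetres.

61.9 cm of thermosteric rise

3.1×10⁻⁴ × 1.4 × 210 = 0.09114 m
210–640 m: 430 × 3×10⁻⁴ × 1.4 = 0.18060 m
640–1530 m: 2.1×10⁻⁴ × 890 × 0.25 = 0.046725 m
2.1×10⁻⁴ × 860 × 0.82 = 0.148092 m
2390–4190 m: 0.65 × 1.3×10⁻⁴ × 1800 = 0.15210 m
Δh = 0.09114 + 0.18060 + 0.046725 + 0.148092 + 0.15210 = 0.618657 m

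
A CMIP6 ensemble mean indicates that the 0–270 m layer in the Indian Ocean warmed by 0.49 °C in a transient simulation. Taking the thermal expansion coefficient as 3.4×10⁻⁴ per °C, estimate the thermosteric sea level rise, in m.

Δh = αΔT·H = 3.4×10⁻⁴ × 0.49 × 270 = 0.044982 m

Δh ≈ 0.0450 m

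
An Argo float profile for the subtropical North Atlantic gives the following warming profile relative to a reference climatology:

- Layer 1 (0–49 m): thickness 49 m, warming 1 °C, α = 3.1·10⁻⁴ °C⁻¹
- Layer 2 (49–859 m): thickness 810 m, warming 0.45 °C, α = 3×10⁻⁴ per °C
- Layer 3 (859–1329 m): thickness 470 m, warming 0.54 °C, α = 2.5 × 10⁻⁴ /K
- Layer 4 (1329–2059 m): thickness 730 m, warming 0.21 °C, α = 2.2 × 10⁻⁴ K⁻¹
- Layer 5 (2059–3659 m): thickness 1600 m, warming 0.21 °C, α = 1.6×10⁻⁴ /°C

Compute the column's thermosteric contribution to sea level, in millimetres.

0–49 m: 1 × 49 × 3.1×10⁻⁴ = 0.01519 m
Layer 2: 810 × 0.45 × 3×10⁻⁴ = 0.10935 m
Layer 3: 0.54 × 470 × 2.5×10⁻⁴ = 0.06345 m
2.2×10⁻⁴ × 0.21 × 730 = 0.033726 m
Layer 5: 1.6×10⁻⁴ × 1600 × 0.21 = 0.05376 m
Δh = 0.01519 + 0.10935 + 0.06345 + 0.033726 + 0.05376 = 0.275476 m ≈ 275 mm

275 mm of thermosteric rise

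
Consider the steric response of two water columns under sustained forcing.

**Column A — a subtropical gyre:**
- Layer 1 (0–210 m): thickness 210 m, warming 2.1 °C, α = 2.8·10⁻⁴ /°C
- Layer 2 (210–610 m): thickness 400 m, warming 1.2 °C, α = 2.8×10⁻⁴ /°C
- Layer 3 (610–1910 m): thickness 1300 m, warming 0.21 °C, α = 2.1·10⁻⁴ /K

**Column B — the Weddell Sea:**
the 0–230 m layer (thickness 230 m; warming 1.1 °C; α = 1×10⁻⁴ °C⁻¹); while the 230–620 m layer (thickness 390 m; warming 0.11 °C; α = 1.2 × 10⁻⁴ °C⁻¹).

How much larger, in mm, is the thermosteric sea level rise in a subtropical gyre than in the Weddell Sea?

Δh_A − Δh_B ≈ 285 mm

A 2.8×10⁻⁴ × 2.1 × 210 = 0.12348 m
A 210–610 m: 400 × 1.2 × 2.8×10⁻⁴ = 0.13440 m
A 610–1910 m: 1300 × 0.21 × 2.1×10⁻⁴ = 0.05733 m
A total: 0.31521 m
B 0–230 m: 230 × 1×10⁻⁴ × 1.1 = 0.02530 m
B Layer 2: 390 × 1.2×10⁻⁴ × 0.11 = 0.005148 m
B total: 0.030448 m
Difference: 0.31521 − 0.030448 = 0.284762 m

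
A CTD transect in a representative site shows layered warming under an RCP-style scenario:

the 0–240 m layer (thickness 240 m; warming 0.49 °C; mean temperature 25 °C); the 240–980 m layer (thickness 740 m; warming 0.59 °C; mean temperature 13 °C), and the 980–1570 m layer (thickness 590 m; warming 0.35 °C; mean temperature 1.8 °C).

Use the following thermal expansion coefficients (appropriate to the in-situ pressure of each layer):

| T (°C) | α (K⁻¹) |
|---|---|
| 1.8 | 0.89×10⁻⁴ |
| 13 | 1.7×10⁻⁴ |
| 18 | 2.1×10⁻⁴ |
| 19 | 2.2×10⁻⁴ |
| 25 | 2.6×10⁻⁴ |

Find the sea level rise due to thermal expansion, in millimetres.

Δh ≈ 123 mm

Layer 1 at 25 °C → α = 2.6×10⁻⁴ K⁻¹
Layer 2 at 13 °C → α = 1.7×10⁻⁴ K⁻¹
Layer 3 at 1.8 °C → α = 0.89×10⁻⁴ K⁻¹
0–240 m: 240 × 0.49 × 2.6×10⁻⁴ = 0.030576 m
Layer 2: 740 × 0.59 × 1.7×10⁻⁴ = 0.074222 m
0.35 × 590 × 0.89×10⁻⁴ = 0.0183785 m
Δh = 0.030576 + 0.074222 + 0.0183785 = 0.1231765 m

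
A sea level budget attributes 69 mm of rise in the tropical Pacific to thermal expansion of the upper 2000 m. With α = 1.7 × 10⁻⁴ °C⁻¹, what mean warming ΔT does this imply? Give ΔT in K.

about 0.203 K

ΔT = Δh/(αH) = 0.069 / (1.7×10⁻⁴ × 2000) ≈ 0.2029 K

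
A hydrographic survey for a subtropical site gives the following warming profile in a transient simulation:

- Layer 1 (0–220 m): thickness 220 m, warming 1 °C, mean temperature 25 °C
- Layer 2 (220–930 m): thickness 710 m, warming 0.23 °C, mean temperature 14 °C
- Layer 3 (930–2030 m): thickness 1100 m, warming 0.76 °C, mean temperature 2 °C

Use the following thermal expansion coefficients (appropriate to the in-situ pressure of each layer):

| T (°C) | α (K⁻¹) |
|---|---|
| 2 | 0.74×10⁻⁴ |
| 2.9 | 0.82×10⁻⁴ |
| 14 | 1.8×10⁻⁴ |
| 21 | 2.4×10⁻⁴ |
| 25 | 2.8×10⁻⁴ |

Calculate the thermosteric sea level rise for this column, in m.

Layer 1 at 25 °C → α = 2.8×10⁻⁴ K⁻¹
Layer 2 at 14 °C → α = 1.8×10⁻⁴ K⁻¹
Layer 3 at 2 °C → α = 0.74×10⁻⁴ K⁻¹
Layer 1: 1 × 220 × 2.8×10⁻⁴ = 0.06160 m
220–930 m: 1.8×10⁻⁴ × 710 × 0.23 = 0.029394 m
Layer 3: 1100 × 0.74×10⁻⁴ × 0.76 = 0.061864 m
Δh = 0.06160 + 0.029394 + 0.061864 = 0.152858 m

Δh = 0.153 m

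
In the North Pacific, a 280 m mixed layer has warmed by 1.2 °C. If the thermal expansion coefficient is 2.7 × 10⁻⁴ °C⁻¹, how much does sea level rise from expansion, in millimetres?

Δh = 91 mm

Δh = αΔT·H = 2.7×10⁻⁴ × 1.2 × 280 = 0.09072 m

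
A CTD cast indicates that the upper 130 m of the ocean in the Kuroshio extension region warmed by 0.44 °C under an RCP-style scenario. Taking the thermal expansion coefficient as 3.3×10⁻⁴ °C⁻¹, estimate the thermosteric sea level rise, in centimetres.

1.9 cm

Δh = αΔT·H = 3.3×10⁻⁴ × 0.44 × 130 = 0.018876 m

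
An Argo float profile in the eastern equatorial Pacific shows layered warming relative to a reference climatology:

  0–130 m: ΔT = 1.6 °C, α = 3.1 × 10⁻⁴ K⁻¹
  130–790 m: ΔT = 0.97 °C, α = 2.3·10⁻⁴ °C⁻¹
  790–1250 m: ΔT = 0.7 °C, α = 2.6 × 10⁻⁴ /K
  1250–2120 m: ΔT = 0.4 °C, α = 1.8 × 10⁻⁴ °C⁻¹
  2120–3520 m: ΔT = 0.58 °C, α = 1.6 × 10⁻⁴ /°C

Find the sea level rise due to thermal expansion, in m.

130 × 1.6 × 3.1×10⁻⁴ = 0.06448 m
130–790 m: 0.97 × 2.3×10⁻⁴ × 660 = 0.147246 m
790–1250 m: 0.7 × 2.6×10⁻⁴ × 460 = 0.08372 m
Layer 4: 1.8×10⁻⁴ × 870 × 0.4 = 0.06264 m
2120–3520 m: 1400 × 1.6×10⁻⁴ × 0.58 = 0.12992 m
Δh = 0.06448 + 0.147246 + 0.08372 + 0.06264 + 0.12992 = 0.488006 m

about 0.49 m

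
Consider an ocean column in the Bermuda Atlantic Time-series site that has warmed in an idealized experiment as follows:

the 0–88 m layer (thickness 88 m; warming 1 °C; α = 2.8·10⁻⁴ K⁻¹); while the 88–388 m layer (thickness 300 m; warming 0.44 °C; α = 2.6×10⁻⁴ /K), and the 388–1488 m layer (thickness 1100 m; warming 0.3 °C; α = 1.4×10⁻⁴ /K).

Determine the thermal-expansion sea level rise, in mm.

0–88 m: 1 × 2.8×10⁻⁴ × 88 = 0.02464 m
2.6×10⁻⁴ × 300 × 0.44 = 0.03432 m
Layer 3: 1100 × 1.4×10⁻⁴ × 0.3 = 0.04620 m
Δh = 0.02464 + 0.03432 + 0.04620 = 0.10516 m ≈ 105 mm

Δh ≈ 105 mm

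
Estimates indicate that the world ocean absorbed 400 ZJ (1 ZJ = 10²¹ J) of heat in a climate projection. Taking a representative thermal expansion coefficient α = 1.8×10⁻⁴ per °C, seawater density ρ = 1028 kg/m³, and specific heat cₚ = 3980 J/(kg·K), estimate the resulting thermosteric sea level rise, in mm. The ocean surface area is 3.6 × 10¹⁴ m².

Per unit area: Q = 400×10²¹ / (3.6×10¹⁴) ≈ 1.111×10⁹ J/m²
Δh = αQ/(ρcₚ) = 1.8×10⁻⁴ × 1.111×10⁹ / (1028 × 3980) ≈ 0.048878 m

49 mm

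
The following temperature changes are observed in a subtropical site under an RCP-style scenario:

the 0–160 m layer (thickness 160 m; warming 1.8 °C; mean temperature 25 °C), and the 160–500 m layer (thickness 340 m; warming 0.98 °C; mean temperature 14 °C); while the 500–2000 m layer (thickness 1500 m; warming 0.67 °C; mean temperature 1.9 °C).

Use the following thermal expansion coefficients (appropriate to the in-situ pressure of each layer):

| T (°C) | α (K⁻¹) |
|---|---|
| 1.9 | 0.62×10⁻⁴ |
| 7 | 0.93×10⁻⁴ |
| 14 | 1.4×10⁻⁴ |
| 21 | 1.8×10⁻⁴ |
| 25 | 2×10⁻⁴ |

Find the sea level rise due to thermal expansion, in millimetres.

Layer 1 at 25 °C → α = 2×10⁻⁴ K⁻¹
Layer 2 at 14 °C → α = 1.4×10⁻⁴ K⁻¹
Layer 3 at 1.9 °C → α = 0.62×10⁻⁴ K⁻¹
0–160 m: 160 × 1.8 × 2×10⁻⁴ = 0.05760 m
160–500 m: 340 × 0.98 × 1.4×10⁻⁴ = 0.046648 m
Layer 3: 0.62×10⁻⁴ × 0.67 × 1500 = 0.06231 m
Δh = 0.05760 + 0.046648 + 0.06231 = 0.166558 m ≈ 167 mm

Δh = 167 mm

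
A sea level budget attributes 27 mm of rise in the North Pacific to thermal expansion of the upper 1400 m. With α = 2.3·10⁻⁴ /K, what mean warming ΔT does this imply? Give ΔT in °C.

ΔT ≈ 0.0839 °C

ΔT = Δh/(αH) = 0.027 / (2.3×10⁻⁴ × 1400) ≈ 0.08385 °C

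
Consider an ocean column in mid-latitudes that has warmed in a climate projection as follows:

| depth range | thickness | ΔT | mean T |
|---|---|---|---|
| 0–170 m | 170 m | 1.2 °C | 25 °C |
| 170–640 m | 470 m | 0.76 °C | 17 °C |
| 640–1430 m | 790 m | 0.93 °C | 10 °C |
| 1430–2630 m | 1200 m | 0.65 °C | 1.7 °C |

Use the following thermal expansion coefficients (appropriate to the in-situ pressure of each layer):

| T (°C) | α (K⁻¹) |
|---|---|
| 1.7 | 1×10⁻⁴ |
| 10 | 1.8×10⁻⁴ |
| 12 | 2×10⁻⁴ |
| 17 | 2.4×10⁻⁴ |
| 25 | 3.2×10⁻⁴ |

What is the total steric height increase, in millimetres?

361 mm of thermosteric rise

Layer 1 at 25 °C → α = 3.2×10⁻⁴ K⁻¹
Layer 2 at 17 °C → α = 2.4×10⁻⁴ K⁻¹
Layer 3 at 10 °C → α = 1.8×10⁻⁴ K⁻¹
Layer 4 at 1.7 °C → α = 1×10⁻⁴ K⁻¹
0–170 m: 170 × 1.2 × 3.2×10⁻⁴ = 0.06528 m
170–640 m: 470 × 0.76 × 2.4×10⁻⁴ = 0.085728 m
0.93 × 790 × 1.8×10⁻⁴ = 0.132246 m
1430–2630 m: 0.65 × 1×10⁻⁴ × 1200 = 0.07800 m
Δh = 0.06528 + 0.085728 + 0.132246 + 0.07800 = 0.361254 m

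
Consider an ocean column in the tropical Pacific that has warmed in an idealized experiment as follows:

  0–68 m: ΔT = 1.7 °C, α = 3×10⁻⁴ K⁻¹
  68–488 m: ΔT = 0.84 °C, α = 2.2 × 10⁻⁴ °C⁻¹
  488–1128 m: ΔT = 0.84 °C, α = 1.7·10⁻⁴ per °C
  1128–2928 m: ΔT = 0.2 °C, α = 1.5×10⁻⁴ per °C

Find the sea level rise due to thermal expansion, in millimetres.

Δh ≈ 260 mm

1.7 × 3×10⁻⁴ × 68 = 0.03468 m
68–488 m: 420 × 0.84 × 2.2×10⁻⁴ = 0.077616 m
Layer 3: 640 × 1.7×10⁻⁴ × 0.84 = 0.091392 m
1128–2928 m: 1800 × 1.5×10⁻⁴ × 0.2 = 0.05400 m
Δh = 0.03468 + 0.077616 + 0.091392 + 0.05400 = 0.257688 m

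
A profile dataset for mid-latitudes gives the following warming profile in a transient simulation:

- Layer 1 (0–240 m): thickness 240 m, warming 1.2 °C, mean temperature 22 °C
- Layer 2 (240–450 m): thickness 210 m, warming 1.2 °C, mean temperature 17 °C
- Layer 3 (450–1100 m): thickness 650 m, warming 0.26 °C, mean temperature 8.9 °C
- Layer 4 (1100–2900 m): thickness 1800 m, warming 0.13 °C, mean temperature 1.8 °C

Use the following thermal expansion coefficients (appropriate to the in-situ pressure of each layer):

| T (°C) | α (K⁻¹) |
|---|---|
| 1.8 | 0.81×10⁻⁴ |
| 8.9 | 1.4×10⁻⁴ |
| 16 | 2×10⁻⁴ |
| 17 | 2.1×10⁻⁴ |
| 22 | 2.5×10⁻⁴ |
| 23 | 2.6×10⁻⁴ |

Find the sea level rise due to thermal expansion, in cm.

Δh = 16.8 cm

Layer 1 at 22 °C → α = 2.5×10⁻⁴ K⁻¹
Layer 2 at 17 °C → α = 2.1×10⁻⁴ K⁻¹
Layer 3 at 8.9 °C → α = 1.4×10⁻⁴ K⁻¹
Layer 4 at 1.8 °C → α = 0.81×10⁻⁴ K⁻¹
1.2 × 240 × 2.5×10⁻⁴ = 0.07200 m
Layer 2: 1.2 × 210 × 2.1×10⁻⁴ = 0.05292 m
Layer 3: 0.26 × 1.4×10⁻⁴ × 650 = 0.02366 m
0.13 × 1800 × 0.81×10⁻⁴ = 0.018954 m
Δh = 0.07200 + 0.05292 + 0.02366 + 0.018954 = 0.167534 m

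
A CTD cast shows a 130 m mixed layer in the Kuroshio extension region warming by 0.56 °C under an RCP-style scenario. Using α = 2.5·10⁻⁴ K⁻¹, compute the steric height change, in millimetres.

about 18 mm

Δh = αΔT·H = 2.5×10⁻⁴ × 0.56 × 130 = 0.01820 m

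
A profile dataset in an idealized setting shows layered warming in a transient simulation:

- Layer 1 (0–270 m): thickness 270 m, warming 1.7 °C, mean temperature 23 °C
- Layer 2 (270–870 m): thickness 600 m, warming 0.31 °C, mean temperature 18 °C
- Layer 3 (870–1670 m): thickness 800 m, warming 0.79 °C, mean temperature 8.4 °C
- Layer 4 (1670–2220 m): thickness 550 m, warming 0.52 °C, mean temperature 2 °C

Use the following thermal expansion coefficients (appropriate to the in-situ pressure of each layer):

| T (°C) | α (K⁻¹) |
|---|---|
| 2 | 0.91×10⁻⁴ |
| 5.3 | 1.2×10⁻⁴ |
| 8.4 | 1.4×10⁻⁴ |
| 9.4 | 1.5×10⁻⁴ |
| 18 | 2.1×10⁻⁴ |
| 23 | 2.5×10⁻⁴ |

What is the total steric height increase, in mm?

Δh ≈ 268 mm

Layer 1 at 23 °C → α = 2.5×10⁻⁴ K⁻¹
Layer 2 at 18 °C → α = 2.1×10⁻⁴ K⁻¹
Layer 3 at 8.4 °C → α = 1.4×10⁻⁴ K⁻¹
Layer 4 at 2 °C → α = 0.91×10⁻⁴ K⁻¹
0–270 m: 2.5×10⁻⁴ × 1.7 × 270 = 0.11475 m
0.31 × 2.1×10⁻⁴ × 600 = 0.03906 m
Layer 3: 0.79 × 1.4×10⁻⁴ × 800 = 0.08848 m
0.91×10⁻⁴ × 550 × 0.52 = 0.026026 m
Δh = 0.11475 + 0.03906 + 0.08848 + 0.026026 = 0.268316 m ≈ 268 mm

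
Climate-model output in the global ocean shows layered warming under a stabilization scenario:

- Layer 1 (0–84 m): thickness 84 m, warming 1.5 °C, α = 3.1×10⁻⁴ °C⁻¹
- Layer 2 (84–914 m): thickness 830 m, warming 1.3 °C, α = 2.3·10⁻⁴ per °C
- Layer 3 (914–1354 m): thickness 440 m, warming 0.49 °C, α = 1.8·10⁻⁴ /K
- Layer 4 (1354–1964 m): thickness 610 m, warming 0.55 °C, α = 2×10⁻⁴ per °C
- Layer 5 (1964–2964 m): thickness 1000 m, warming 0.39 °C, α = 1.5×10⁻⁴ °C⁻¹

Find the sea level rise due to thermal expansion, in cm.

1.5 × 84 × 3.1×10⁻⁴ = 0.03906 m
2.3×10⁻⁴ × 830 × 1.3 = 0.24817 m
914–1354 m: 0.49 × 440 × 1.8×10⁻⁴ = 0.038808 m
Layer 4: 2×10⁻⁴ × 0.55 × 610 = 0.06710 m
1000 × 1.5×10⁻⁴ × 0.39 = 0.05850 m
Δh = 0.03906 + 0.24817 + 0.038808 + 0.06710 + 0.05850 = 0.451638 m ≈ 45 cm

Δh = 45 cm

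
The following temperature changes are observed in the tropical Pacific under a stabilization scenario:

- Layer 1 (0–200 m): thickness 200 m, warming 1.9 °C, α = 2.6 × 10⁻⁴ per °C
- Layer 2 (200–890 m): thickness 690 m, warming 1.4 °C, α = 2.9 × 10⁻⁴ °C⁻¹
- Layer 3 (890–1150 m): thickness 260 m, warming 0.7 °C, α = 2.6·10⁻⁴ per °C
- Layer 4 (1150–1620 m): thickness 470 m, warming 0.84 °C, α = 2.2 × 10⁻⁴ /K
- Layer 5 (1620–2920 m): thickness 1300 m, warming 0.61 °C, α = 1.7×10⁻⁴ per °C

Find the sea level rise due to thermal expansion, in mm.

Δh ≈ 650 mm

0–200 m: 1.9 × 200 × 2.6×10⁻⁴ = 0.09880 m
1.4 × 2.9×10⁻⁴ × 690 = 0.28014 m
890–1150 m: 260 × 0.7 × 2.6×10⁻⁴ = 0.04732 m
Layer 4: 2.2×10⁻⁴ × 0.84 × 470 = 0.086856 m
0.61 × 1300 × 1.7×10⁻⁴ = 0.13481 m
Δh = 0.09880 + 0.28014 + 0.04732 + 0.086856 + 0.13481 = 0.647926 m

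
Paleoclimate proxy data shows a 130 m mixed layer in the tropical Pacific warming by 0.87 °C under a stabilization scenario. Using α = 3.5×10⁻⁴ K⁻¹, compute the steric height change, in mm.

about 40 mm

Δh = αΔT·H = 3.5×10⁻⁴ × 0.87 × 130 = 0.039585 m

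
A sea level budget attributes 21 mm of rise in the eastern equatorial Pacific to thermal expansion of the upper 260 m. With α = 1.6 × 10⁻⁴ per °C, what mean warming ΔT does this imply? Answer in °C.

0.50 °C

ΔT = Δh/(αH) = 0.021 / (1.6×10⁻⁴ × 260) ≈ 0.5048 °C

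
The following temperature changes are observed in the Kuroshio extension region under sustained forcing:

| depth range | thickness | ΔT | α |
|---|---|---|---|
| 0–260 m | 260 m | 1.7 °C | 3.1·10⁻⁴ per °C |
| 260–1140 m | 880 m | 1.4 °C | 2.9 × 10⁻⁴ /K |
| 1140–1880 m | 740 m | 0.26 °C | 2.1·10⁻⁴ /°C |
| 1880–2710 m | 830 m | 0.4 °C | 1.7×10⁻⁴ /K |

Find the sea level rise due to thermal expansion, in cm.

59 cm

0–260 m: 1.7 × 3.1×10⁻⁴ × 260 = 0.13702 m
880 × 2.9×10⁻⁴ × 1.4 = 0.35728 m
740 × 2.1×10⁻⁴ × 0.26 = 0.040404 m
0.4 × 1.7×10⁻⁴ × 830 = 0.05644 m
Δh = 0.13702 + 0.35728 + 0.040404 + 0.05644 = 0.591144 m ≈ 59 cm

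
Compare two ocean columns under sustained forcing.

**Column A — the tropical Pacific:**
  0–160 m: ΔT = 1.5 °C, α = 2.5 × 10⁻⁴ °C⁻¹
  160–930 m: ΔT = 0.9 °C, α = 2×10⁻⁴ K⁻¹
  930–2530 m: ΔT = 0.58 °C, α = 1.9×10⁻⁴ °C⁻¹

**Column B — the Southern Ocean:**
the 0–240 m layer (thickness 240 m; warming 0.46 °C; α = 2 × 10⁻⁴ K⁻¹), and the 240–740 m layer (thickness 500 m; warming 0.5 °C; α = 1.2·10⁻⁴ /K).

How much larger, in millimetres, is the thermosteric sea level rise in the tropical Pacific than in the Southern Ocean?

A 0–160 m: 160 × 1.5 × 2.5×10⁻⁴ = 0.06000 m
A 160–930 m: 0.9 × 2×10⁻⁴ × 770 = 0.13860 m
A 930–2530 m: 1.9×10⁻⁴ × 1600 × 0.58 = 0.17632 m
A total: 0.37492 m
B Layer 1: 2×10⁻⁴ × 0.46 × 240 = 0.02208 m
B Layer 2: 0.5 × 1.2×10⁻⁴ × 500 = 0.03000 m
B total: 0.05208 m
Difference: 0.37492 − 0.05208 = 0.32284 m

Δh_A − Δh_B ≈ 320 mm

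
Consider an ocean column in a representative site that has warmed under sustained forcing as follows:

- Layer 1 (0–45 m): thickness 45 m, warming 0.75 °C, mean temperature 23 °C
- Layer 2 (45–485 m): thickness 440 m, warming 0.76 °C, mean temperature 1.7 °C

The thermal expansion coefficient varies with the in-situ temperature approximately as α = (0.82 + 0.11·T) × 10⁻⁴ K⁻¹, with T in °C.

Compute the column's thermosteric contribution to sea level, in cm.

Layer 1: α = (0.82 + 0.11×23)×10⁻⁴ = 3.35×10⁻⁴ K⁻¹
Layer 2: α = (0.82 + 0.11×1.7)×10⁻⁴ = 1.007×10⁻⁴ K⁻¹
Layer 1: 3.35×10⁻⁴ × 45 × 0.75 = 0.01130625 m
Layer 2: 1.007×10⁻⁴ × 0.76 × 440 = 0.03367408 m
Δh = 0.01130625 + 0.03367408 = 0.04498033 m ≈ 4.50 cm

Δh = 4.50 cm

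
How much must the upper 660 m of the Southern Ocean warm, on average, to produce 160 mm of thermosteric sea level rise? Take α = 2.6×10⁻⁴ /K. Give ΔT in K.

ΔT ≈ 0.93 K

ΔT = Δh/(αH) = 0.16 / (2.6×10⁻⁴ × 660) ≈ 0.9324 K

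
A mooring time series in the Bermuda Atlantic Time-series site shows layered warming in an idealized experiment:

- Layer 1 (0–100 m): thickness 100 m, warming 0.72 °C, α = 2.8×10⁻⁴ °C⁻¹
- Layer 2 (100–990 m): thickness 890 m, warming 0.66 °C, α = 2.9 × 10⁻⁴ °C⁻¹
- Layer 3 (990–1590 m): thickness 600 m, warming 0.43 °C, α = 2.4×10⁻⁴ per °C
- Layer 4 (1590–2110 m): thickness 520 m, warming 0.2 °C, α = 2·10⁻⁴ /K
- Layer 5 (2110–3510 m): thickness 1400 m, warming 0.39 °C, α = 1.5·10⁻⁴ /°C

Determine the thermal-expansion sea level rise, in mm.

about 355 mm

2.8×10⁻⁴ × 100 × 0.72 = 0.02016 m
2.9×10⁻⁴ × 0.66 × 890 = 0.170346 m
Layer 3: 2.4×10⁻⁴ × 600 × 0.43 = 0.06192 m
1590–2110 m: 0.2 × 520 × 2×10⁻⁴ = 0.02080 m
1400 × 0.39 × 1.5×10⁻⁴ = 0.08190 m
Δh = 0.02016 + 0.170346 + 0.06192 + 0.02080 + 0.08190 = 0.355126 m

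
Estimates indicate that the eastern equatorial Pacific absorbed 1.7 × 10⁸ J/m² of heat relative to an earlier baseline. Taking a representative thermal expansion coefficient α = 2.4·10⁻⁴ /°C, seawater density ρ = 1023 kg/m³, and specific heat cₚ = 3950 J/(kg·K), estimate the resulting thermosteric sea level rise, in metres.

0.010 m

Δh = αQ/(ρcₚ) = 2.4×10⁻⁴ × 1.7×10⁸ / (1023 × 3950) ≈ 0.010097 m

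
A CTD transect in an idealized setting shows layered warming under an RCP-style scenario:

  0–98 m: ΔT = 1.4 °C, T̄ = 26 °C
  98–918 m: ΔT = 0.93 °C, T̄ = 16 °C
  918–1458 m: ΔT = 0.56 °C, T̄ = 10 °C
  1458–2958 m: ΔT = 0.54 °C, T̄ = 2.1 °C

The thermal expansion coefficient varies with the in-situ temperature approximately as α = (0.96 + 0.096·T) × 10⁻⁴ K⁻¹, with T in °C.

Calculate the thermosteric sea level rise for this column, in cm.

39 cm

Layer 1: α = (0.96 + 0.096×26)×10⁻⁴ = 3.456×10⁻⁴ K⁻¹
Layer 2: α = (0.96 + 0.096×16)×10⁻⁴ = 2.496×10⁻⁴ K⁻¹
Layer 3: α = (0.96 + 0.096×10)×10⁻⁴ = 1.92×10⁻⁴ K⁻¹
Layer 4: α = (0.96 + 0.096×2.1)×10⁻⁴ = 1.1616×10⁻⁴ K⁻¹
98 × 3.456×10⁻⁴ × 1.4 = 0.04741632 m
820 × 2.496×10⁻⁴ × 0.93 = 0.19034496 m
Layer 3: 1.92×10⁻⁴ × 0.56 × 540 = 0.0580608 m
1458–2958 m: 1.1616×10⁻⁴ × 1500 × 0.54 = 0.0940896 m
Δh = 0.04741632 + 0.19034496 + 0.0580608 + 0.0940896 = 0.38991168 m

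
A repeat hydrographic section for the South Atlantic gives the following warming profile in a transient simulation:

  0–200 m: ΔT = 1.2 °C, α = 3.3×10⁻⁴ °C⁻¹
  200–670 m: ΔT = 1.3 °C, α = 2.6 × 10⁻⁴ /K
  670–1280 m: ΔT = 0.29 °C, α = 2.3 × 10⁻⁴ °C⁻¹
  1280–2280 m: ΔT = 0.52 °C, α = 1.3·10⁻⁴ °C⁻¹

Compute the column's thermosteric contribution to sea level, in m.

Layer 1: 3.3×10⁻⁴ × 1.2 × 200 = 0.07920 m
1.3 × 2.6×10⁻⁴ × 470 = 0.15886 m
Layer 3: 0.29 × 2.3×10⁻⁴ × 610 = 0.040687 m
0.52 × 1.3×10⁻⁴ × 1000 = 0.06760 m
Δh = 0.07920 + 0.15886 + 0.040687 + 0.06760 = 0.346347 m

about 0.35 m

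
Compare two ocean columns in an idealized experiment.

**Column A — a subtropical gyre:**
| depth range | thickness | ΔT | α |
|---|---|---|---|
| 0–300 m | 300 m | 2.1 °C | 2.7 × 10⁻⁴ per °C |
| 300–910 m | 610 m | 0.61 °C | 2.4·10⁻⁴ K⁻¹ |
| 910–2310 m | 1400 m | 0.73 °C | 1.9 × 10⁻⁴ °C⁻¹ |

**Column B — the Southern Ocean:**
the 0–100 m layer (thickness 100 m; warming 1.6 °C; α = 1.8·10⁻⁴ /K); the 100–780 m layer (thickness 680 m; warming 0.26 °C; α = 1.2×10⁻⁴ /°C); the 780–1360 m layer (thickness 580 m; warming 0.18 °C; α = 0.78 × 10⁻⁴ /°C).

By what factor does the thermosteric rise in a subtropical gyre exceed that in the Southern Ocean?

A 2.1 × 300 × 2.7×10⁻⁴ = 0.17010 m
A Layer 2: 610 × 2.4×10⁻⁴ × 0.61 = 0.089304 m
A 1.9×10⁻⁴ × 1400 × 0.73 = 0.19418 m
A total: 0.453584 m
B 100 × 1.8×10⁻⁴ × 1.6 = 0.02880 m
B 100–780 m: 1.2×10⁻⁴ × 0.26 × 680 = 0.021216 m
B 780–1360 m: 580 × 0.18 × 0.78×10⁻⁴ = 0.0081432 m
B total: 0.0581592 m
Ratio: 0.453584 / 0.0581592 ≈ 7.799

≈ 7.80×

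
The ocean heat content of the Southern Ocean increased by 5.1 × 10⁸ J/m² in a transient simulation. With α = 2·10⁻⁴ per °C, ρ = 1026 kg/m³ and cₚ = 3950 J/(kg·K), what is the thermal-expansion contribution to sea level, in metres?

Δh ≈ 0.025 m

Δh = αQ/(ρcₚ) = 2×10⁻⁴ × 5.1×10⁸ / (1026 × 3950) ≈ 0.025168 m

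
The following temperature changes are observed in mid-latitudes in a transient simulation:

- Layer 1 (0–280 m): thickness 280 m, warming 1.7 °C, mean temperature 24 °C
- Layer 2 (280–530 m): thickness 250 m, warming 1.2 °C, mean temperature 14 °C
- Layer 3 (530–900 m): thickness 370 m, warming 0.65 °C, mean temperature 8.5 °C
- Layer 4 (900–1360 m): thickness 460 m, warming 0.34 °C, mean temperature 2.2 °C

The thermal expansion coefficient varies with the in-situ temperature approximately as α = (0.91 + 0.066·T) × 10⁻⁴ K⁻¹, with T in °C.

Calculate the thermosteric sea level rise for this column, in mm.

230 mm of thermosteric rise

Layer 1: α = (0.91 + 0.066×24)×10⁻⁴ = 2.494×10⁻⁴ K⁻¹
Layer 2: α = (0.91 + 0.066×14)×10⁻⁴ = 1.834×10⁻⁴ K⁻¹
Layer 3: α = (0.91 + 0.066×8.5)×10⁻⁴ = 1.471×10⁻⁴ K⁻¹
Layer 4: α = (0.91 + 0.066×2.2)×10⁻⁴ = 1.0552×10⁻⁴ K⁻¹
Layer 1: 280 × 1.7 × 2.494×10⁻⁴ = 0.1187144 m
280–530 m: 1.834×10⁻⁴ × 1.2 × 250 = 0.05502 m
Layer 3: 0.65 × 370 × 1.471×10⁻⁴ = 0.03537755 m
Layer 4: 1.0552×10⁻⁴ × 460 × 0.34 = 0.016503328 m
Δh = 0.1187144 + 0.05502 + 0.03537755 + 0.016503328 = 0.225615278 m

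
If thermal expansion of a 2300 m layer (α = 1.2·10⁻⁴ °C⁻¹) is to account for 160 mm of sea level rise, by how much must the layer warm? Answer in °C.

0.58 °C

ΔT = Δh/(αH) = 0.16 / (1.2×10⁻⁴ × 2300) ≈ 0.5797 °C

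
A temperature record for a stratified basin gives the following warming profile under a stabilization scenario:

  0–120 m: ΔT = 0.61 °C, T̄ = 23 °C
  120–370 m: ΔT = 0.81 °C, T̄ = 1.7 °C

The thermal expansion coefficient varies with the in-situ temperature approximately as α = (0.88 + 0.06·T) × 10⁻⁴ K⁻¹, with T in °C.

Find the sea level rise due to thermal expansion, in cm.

Δh = 3.64 cm

Layer 1: α = (0.88 + 0.06×23)×10⁻⁴ = 2.26×10⁻⁴ K⁻¹
Layer 2: α = (0.88 + 0.06×1.7)×10⁻⁴ = 0.982×10⁻⁴ K⁻¹
Layer 1: 120 × 2.26×10⁻⁴ × 0.61 = 0.0165432 m
Layer 2: 0.81 × 0.982×10⁻⁴ × 250 = 0.0198855 m
Δh = 0.0165432 + 0.0198855 = 0.0364287 m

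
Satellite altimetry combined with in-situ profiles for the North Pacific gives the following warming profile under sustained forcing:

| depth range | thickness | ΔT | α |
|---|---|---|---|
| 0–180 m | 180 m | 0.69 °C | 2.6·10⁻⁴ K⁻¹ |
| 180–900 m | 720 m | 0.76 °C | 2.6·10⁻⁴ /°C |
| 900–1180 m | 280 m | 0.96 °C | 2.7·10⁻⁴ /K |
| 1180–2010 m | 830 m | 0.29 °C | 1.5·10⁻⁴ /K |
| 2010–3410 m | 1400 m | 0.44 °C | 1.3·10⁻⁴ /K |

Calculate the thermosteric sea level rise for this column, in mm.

Δh = 363 mm

0–180 m: 180 × 2.6×10⁻⁴ × 0.69 = 0.032292 m
0.76 × 2.6×10⁻⁴ × 720 = 0.142272 m
900–1180 m: 280 × 2.7×10⁻⁴ × 0.96 = 0.072576 m
0.29 × 1.5×10⁻⁴ × 830 = 0.036105 m
Layer 5: 1.3×10⁻⁴ × 0.44 × 1400 = 0.08008 m
Δh = 0.032292 + 0.142272 + 0.072576 + 0.036105 + 0.08008 = 0.363325 m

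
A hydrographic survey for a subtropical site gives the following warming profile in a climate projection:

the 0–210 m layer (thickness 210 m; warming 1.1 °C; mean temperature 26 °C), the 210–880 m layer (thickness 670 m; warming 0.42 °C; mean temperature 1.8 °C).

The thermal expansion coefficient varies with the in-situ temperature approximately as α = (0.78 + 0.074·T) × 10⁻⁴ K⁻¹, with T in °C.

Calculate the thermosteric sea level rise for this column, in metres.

Δh ≈ 0.0882 m

Layer 1: α = (0.78 + 0.074×26)×10⁻⁴ = 2.704×10⁻⁴ K⁻¹
Layer 2: α = (0.78 + 0.074×1.8)×10⁻⁴ = 0.9132×10⁻⁴ K⁻¹
0–210 m: 2.704×10⁻⁴ × 210 × 1.1 = 0.0624624 m
0.9132×10⁻⁴ × 670 × 0.42 = 0.025697448 m
Δh = 0.0624624 + 0.025697448 = 0.088159848 m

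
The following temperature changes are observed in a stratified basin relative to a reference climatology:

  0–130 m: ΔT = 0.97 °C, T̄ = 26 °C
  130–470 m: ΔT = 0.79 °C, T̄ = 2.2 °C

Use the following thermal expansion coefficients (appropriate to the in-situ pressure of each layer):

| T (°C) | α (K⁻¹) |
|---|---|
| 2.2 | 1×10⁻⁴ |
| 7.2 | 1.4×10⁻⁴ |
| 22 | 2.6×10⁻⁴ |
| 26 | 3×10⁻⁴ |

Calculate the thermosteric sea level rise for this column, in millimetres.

64.7 mm of thermosteric rise

Layer 1 at 26 °C → α = 3×10⁻⁴ K⁻¹
Layer 2 at 2.2 °C → α = 1×10⁻⁴ K⁻¹
130 × 0.97 × 3×10⁻⁴ = 0.03783 m
Layer 2: 340 × 1×10⁻⁴ × 0.79 = 0.02686 m
Δh = 0.03783 + 0.02686 = 0.06469 m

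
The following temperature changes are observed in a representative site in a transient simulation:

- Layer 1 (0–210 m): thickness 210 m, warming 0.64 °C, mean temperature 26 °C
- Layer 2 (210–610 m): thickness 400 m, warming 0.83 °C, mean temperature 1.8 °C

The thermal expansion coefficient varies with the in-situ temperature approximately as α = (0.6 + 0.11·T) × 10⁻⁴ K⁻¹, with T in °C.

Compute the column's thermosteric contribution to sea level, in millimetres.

Layer 1: α = (0.6 + 0.11×26)×10⁻⁴ = 3.46×10⁻⁴ K⁻¹
Layer 2: α = (0.6 + 0.11×1.8)×10⁻⁴ = 0.798×10⁻⁴ K⁻¹
Layer 1: 0.64 × 3.46×10⁻⁴ × 210 = 0.0465024 m
210–610 m: 400 × 0.83 × 0.798×10⁻⁴ = 0.0264936 m
Δh = 0.0465024 + 0.0264936 = 0.072996 m

about 73.0 mm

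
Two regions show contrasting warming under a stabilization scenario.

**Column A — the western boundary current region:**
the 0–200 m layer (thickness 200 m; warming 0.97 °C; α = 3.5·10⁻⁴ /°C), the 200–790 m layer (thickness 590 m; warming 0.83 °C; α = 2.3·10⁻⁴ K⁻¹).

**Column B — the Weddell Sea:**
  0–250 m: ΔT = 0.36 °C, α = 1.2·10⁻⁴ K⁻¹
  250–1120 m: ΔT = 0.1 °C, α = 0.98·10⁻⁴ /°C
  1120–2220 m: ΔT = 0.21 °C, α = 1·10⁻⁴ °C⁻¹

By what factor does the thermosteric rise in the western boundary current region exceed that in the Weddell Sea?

A Layer 1: 3.5×10⁻⁴ × 0.97 × 200 = 0.06790 m
A Layer 2: 0.83 × 2.3×10⁻⁴ × 590 = 0.112631 m
A total: 0.180531 m
B 0–250 m: 250 × 0.36 × 1.2×10⁻⁴ = 0.01080 m
B Layer 2: 0.98×10⁻⁴ × 870 × 0.1 = 0.008526 m
B 1×10⁻⁴ × 0.21 × 1100 = 0.02310 m
B total: 0.042426 m
Ratio: 0.180531 / 0.042426 ≈ 4.255

4.26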